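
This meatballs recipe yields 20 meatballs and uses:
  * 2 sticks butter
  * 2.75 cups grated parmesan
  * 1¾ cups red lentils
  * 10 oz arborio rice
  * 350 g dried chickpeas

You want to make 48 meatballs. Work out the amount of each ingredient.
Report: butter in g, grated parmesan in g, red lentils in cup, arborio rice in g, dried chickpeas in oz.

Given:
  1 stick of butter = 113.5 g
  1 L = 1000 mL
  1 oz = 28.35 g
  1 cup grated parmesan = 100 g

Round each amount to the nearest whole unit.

butter: 545 g; grated parmesan: 660 g; red lentils: 4 cup; arborio rice: 680 g; dried chickpeas: 30 oz

Scaling factor: 48/20 = 12/5 = 2.4.
butter: 2 stick × 12/5 × 113.5 g/stick ≈ 545 g
grated parmesan: 2.75 cup × 12/5 × 100 g/cup = 660 g
red lentils: 1.75 cup × 12/5 ≈ 4 cup
arborio rice: 10 oz × 12/5 × 28.35 g/oz ≈ 680 g
dried chickpeas: 350 g × 12/5 ÷ 28.35 g/oz ≈ 30 oz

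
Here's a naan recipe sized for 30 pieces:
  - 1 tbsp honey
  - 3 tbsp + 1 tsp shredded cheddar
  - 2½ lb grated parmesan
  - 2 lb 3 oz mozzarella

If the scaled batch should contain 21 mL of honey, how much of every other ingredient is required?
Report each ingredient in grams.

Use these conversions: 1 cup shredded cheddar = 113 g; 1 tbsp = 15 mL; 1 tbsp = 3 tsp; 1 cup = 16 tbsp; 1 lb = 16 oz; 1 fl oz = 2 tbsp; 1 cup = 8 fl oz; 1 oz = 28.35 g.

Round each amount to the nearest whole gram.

The original recipe has 15 mL of honey, so the scaling factor is 21 ÷ 15 = 7/5 = 1.4.
shredded cheddar: (3 tbsp + 1 tsp = 10/3 tbsp) × 7/5 ÷ 16 tbsp/cup × 113 g/cup ≈ 33 g
grated parmesan: 2.5 lb × 7/5 × 16 oz/lb × 28.35 g/oz ≈ 1588 g
mozzarella: (2 lb + 3 oz = 2.1875 lb) × 7/5 × 16 oz/lb × 28.35 g/oz ≈ 1389 g

shredded cheddar: 33 g; grated parmesan: 1588 g; mozzarella: 1389 g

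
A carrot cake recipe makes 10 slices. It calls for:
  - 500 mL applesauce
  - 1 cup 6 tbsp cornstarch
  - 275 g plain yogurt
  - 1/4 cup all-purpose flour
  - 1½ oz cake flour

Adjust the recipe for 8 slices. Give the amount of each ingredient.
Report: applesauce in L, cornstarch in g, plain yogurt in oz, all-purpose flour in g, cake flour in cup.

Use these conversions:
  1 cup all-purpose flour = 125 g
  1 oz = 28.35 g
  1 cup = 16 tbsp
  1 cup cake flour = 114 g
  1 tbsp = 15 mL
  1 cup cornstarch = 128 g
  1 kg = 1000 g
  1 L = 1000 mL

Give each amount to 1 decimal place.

applesauce: 0.4 L; cornstarch: 140.8 g; plain yogurt: 7.8 oz; all-purpose flour: 25.0 g; cake flour: 0.3 cup

Scaling factor: 8/10 = 4/5 = 0.8.
applesauce: 500 mL × 4/5 ÷ 1000 mL/L = 0.4 L
cornstarch: (1 cup + 6 tbsp = 1.375 cup) × 4/5 × 128 g/cup = 140.8 g
plain yogurt: 275 g × 4/5 ÷ 28.35 g/oz ≈ 7.8 oz
all-purpose flour: 0.25 cup × 4/5 × 125 g/cup = 25.0 g
cake flour: 1.5 oz × 4/5 × 28.35 g/oz ÷ 114 g/cup ≈ 0.3 cup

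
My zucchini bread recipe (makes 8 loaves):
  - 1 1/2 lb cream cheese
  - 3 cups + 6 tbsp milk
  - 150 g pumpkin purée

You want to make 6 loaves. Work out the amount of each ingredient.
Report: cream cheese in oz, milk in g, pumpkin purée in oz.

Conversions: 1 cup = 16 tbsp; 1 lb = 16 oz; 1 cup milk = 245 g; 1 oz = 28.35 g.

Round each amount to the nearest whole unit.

Scaling factor: 6/8 = 3/4 = 0.75.
cream cheese: 1.5 lb × 3/4 × 16 oz/lb = 18 oz
milk: (3 cup + 6 tbsp = 3.375 cup) × 3/4 × 245 g/cup ≈ 620 g
pumpkin purée: 150 g × 3/4 ÷ 28.35 g/oz ≈ 4 oz

cream cheese: 18 oz; milk: 620 g; pumpkin purée: 4 oz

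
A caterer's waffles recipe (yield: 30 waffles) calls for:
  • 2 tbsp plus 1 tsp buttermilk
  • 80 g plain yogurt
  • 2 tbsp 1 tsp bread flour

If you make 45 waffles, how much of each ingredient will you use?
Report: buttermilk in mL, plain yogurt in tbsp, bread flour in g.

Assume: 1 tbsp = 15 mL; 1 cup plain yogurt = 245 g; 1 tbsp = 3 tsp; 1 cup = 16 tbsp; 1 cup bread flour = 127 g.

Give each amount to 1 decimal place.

Scaling factor: 45/30 = 3/2 = 1.5.
buttermilk: (2 tbsp + 1 tsp = 7/3 tbsp) × 3/2 × 15 mL/tbsp = 52.5 mL
plain yogurt: 80 g × 3/2 ÷ 245 g/cup × 16 tbsp/cup ≈ 7.8 tbsp
bread flour: (2 tbsp + 1 tsp = 7/3 tbsp) × 3/2 ÷ 16 tbsp/cup × 127 g/cup ≈ 27.8 g

buttermilk: 52.5 mL; plain yogurt: 7.8 tbsp; bread flour: 27.8 g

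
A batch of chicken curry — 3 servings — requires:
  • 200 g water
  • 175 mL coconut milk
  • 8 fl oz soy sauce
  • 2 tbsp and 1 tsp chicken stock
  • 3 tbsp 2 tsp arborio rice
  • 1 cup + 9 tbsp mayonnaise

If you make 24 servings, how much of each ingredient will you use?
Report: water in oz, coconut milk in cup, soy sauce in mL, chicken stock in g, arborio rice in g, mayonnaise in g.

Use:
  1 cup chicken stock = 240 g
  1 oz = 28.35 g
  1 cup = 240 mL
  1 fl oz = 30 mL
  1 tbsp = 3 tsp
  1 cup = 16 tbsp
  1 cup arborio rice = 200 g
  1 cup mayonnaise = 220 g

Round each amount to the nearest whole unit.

Scaling factor: 24/3 = 8.
water: 200 g × 8 ÷ 28.35 g/oz ≈ 56 oz
coconut milk: 175 mL × 8 ÷ 240 mL/cup ≈ 6 cup
soy sauce: 8 fl oz × 8 × 30 mL/fl oz = 1920 mL
chicken stock: (2 tbsp + 1 tsp = 7/3 tbsp) × 8 ÷ 16 tbsp/cup × 240 g/cup = 280 g
arborio rice: (3 tbsp + 2 tsp = 11/3 tbsp) × 8 ÷ 16 tbsp/cup × 200 g/cup ≈ 367 g
mayonnaise: (1 cup + 9 tbsp = 1.5625 cup) × 8 × 220 g/cup = 2750 g

water: 56 oz; coconut milk: 6 cup; soy sauce: 1920 mL; chicken stock: 280 g; arborio rice: 367 g; mayonnaise: 2750 g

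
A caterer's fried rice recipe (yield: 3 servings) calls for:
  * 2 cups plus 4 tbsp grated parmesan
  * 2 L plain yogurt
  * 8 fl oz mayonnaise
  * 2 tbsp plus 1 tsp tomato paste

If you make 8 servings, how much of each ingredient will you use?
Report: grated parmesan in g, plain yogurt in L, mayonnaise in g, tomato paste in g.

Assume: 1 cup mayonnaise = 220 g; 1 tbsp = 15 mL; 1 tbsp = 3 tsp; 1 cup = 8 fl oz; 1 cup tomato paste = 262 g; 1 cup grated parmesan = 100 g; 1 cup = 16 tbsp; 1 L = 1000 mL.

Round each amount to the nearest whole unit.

Scaling factor: 8/3.
grated parmesan: (2 cup + 4 tbsp = 2.25 cup) × 8/3 × 100 g/cup = 600 g
plain yogurt: 2 L × 8/3 ≈ 5 L
mayonnaise: 8 fl oz × 8/3 ÷ 8 fl oz/cup × 220 g/cup ≈ 587 g
tomato paste: (2 tbsp + 1 tsp = 7/3 tbsp) × 8/3 ÷ 16 tbsp/cup × 262 g/cup ≈ 102 g

grated parmesan: 600 g; plain yogurt: 5 L; mayonnaise: 587 g; tomato paste: 102 g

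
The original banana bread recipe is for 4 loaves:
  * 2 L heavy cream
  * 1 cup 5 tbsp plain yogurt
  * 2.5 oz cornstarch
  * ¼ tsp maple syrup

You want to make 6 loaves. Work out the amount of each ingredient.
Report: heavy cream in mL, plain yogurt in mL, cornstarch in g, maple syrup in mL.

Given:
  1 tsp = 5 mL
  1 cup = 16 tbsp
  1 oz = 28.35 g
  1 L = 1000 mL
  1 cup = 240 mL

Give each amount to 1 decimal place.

heavy cream: 3000.0 mL; plain yogurt: 472.5 mL; cornstarch: 106.3 g; maple syrup: 1.9 mL

Scaling factor: 6/4 = 3/2 = 1.5.
heavy cream: 2 L × 3/2 × 1000 mL/L = 3000.0 mL
plain yogurt: (1 cup + 5 tbsp = 1.3125 cup) × 3/2 × 240 mL/cup = 472.5 mL
cornstarch: 2.5 oz × 3/2 × 28.35 g/oz ≈ 106.3 g
maple syrup: 0.25 tsp × 3/2 × 5 mL/tsp ≈ 1.9 mL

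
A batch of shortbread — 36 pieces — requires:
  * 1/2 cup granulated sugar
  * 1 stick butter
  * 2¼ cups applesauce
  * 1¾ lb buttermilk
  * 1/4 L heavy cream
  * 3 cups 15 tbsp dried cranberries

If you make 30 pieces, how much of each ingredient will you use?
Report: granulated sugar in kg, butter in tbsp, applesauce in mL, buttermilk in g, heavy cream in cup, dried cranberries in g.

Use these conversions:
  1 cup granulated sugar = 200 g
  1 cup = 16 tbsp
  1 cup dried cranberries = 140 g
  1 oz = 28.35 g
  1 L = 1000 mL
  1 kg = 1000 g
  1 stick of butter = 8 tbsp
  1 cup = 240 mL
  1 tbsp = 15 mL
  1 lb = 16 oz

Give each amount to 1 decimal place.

Scaling factor: 30/36 = 5/6.
granulated sugar: 0.5 cup × 5/6 × 200 g/cup ÷ 1000 g/kg ≈ 0.1 kg
butter: 1 stick × 5/6 × 8 tbsp/stick ≈ 6.7 tbsp
applesauce: 2.25 cup × 5/6 × 240 mL/cup = 450.0 mL
buttermilk: 1.75 lb × 5/6 × 16 oz/lb × 28.35 g/oz = 661.5 g
heavy cream: 0.25 L × 5/6 × 1000 mL/L ÷ 240 mL/cup ≈ 0.9 cup
dried cranberries: (3 cup + 15 tbsp = 3.9375 cup) × 5/6 × 140 g/cup ≈ 459.4 g

granulated sugar: 0.1 kg; butter: 6.7 tbsp; applesauce: 450.0 mL; buttermilk: 661.5 g; heavy cream: 0.9 cup; dried cranberries: 459.4 g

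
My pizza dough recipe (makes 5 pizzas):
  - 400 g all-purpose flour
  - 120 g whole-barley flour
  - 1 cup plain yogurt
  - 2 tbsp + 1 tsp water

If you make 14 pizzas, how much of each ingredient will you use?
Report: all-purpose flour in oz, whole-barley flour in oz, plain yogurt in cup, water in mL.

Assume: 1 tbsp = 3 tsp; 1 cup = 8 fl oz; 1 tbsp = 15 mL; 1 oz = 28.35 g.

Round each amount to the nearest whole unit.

Scaling factor: 14/5 = 2.8.
all-purpose flour: 400 g × 14/5 ÷ 28.35 g/oz ≈ 40 oz
whole-barley flour: 120 g × 14/5 ÷ 28.35 g/oz ≈ 12 oz
plain yogurt: 1 cup × 14/5 ≈ 3 cup
water: (2 tbsp + 1 tsp = 7/3 tbsp) × 14/5 × 15 mL/tbsp = 98 mL

all-purpose flour: 40 oz; whole-barley flour: 12 oz; plain yogurt: 3 cup; water: 98 mL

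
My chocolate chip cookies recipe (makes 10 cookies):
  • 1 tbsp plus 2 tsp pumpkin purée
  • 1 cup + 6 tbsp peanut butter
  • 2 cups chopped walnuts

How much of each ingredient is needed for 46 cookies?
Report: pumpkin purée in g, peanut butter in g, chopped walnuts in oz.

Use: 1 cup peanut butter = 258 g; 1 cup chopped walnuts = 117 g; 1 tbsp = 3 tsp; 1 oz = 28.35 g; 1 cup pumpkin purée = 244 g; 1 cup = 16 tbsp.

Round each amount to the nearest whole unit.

pumpkin purée: 117 g; peanut butter: 1632 g; chopped walnuts: 38 oz

Scaling factor: 46/10 = 23/5 = 4.6.
pumpkin purée: (1 tbsp + 2 tsp = 5/3 tbsp) × 23/5 ÷ 16 tbsp/cup × 244 g/cup ≈ 117 g
peanut butter: (1 cup + 6 tbsp = 1.375 cup) × 23/5 × 258 g/cup ≈ 1632 g
chopped walnuts: 2 cup × 23/5 × 117 g/cup ÷ 28.35 g/oz ≈ 38 oz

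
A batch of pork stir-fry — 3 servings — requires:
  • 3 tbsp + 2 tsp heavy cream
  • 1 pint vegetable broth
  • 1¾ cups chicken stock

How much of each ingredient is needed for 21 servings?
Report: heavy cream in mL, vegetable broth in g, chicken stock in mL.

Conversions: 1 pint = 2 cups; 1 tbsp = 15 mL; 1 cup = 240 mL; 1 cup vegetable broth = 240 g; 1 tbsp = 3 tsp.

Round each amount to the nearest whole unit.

heavy cream: 385 mL; vegetable broth: 3360 g; chicken stock: 2940 mL

Scaling factor: 21/3 = 7.
heavy cream: (3 tbsp + 2 tsp = 11/3 tbsp) × 7 × 15 mL/tbsp = 385 mL
vegetable broth: 1 pint × 7 × 2 cup/pint × 240 g/cup = 3360 g
chicken stock: 1.75 cup × 7 × 240 mL/cup = 2940 mL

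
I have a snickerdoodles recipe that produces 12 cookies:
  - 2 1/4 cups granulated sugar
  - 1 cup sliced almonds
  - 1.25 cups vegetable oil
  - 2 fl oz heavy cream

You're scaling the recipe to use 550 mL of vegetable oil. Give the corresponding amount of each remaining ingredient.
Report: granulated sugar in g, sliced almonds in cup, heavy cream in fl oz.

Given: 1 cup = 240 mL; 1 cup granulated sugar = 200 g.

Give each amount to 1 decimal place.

granulated sugar: 825.0 g; sliced almonds: 1.8 cup; heavy cream: 3.7 fl oz

The original recipe has 300 mL of vegetable oil, so the scaling factor is 550 ÷ 300 = 11/6.
granulated sugar: 2.25 cup × 11/6 × 200 g/cup = 825.0 g
sliced almonds: 1 cup × 11/6 ≈ 1.8 cup
heavy cream: 2 fl oz × 11/6 ≈ 3.7 fl oz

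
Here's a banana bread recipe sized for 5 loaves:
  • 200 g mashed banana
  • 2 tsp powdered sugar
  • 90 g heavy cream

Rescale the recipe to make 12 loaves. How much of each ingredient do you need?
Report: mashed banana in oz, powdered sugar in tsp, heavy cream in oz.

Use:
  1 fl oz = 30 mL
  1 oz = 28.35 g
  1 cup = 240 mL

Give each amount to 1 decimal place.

mashed banana: 16.9 oz; powdered sugar: 4.8 tsp; heavy cream: 7.6 oz

Scaling factor: 12/5 = 2.4.
mashed banana: 200 g × 12/5 ÷ 28.35 g/oz ≈ 16.9 oz
powdered sugar: 2 tsp × 12/5 = 4.8 tsp
heavy cream: 90 g × 12/5 ÷ 28.35 g/oz ≈ 7.6 oz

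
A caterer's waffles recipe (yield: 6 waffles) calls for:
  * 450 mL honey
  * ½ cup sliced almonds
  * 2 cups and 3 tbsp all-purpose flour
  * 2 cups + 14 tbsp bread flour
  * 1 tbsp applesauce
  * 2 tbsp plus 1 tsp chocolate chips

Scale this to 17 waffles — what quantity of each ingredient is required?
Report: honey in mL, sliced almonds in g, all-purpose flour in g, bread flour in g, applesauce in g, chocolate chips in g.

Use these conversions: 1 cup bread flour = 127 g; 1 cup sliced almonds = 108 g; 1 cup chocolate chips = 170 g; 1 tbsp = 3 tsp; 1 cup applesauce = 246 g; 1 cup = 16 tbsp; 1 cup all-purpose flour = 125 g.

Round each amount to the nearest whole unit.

Scaling factor: 17/6.
honey: 450 mL × 17/6 = 1275 mL
sliced almonds: 0.5 cup × 17/6 × 108 g/cup = 153 g
all-purpose flour: (2 cup + 3 tbsp = 2.1875 cup) × 17/6 × 125 g/cup ≈ 775 g
bread flour: (2 cup + 14 tbsp = 2.875 cup) × 17/6 × 127 g/cup ≈ 1035 g
applesauce: 1 tbsp × 17/6 ÷ 16 tbsp/cup × 246 g/cup ≈ 44 g
chocolate chips: (2 tbsp + 1 tsp = 7/3 tbsp) × 17/6 ÷ 16 tbsp/cup × 170 g/cup ≈ 70 g

honey: 1275 mL; sliced almonds: 153 g; all-purpose flour: 775 g; bread flour: 1035 g; applesauce: 44 g; chocolate chips: 70 g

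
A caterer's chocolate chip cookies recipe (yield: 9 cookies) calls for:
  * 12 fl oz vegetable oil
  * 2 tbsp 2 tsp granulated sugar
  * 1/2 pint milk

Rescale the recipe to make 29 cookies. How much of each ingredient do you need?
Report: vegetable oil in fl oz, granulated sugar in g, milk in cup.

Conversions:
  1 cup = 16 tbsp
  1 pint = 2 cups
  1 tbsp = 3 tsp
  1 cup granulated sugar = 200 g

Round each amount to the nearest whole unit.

Scaling factor: 29/9.
vegetable oil: 12 fl oz × 29/9 ≈ 39 fl oz
granulated sugar: (2 tbsp + 2 tsp = 8/3 tbsp) × 29/9 ÷ 16 tbsp/cup × 200 g/cup ≈ 107 g
milk: 0.5 pint × 29/9 × 2 cup/pint ≈ 3 cup

vegetable oil: 39 fl oz; granulated sugar: 107 g; milk: 3 cup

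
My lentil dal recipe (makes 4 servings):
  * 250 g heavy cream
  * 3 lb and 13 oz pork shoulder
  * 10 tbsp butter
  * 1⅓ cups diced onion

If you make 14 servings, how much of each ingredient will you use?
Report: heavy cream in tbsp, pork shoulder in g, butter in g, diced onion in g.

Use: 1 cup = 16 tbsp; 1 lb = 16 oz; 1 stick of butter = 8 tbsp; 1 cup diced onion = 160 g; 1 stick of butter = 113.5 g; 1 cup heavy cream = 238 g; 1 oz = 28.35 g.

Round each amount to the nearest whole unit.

heavy cream: 59 tbsp; pork shoulder: 6053 g; butter: 497 g; diced onion: 747 g

Scaling factor: 14/4 = 7/2 = 3.5.
heavy cream: 250 g × 7/2 ÷ 238 g/cup × 16 tbsp/cup ≈ 59 tbsp
pork shoulder: (3 lb + 13 oz = 3.8125 lb) × 7/2 × 16 oz/lb × 28.35 g/oz ≈ 6053 g
butter: 10 tbsp × 7/2 ÷ 8 tbsp/stick × 113.5 g/stick ≈ 497 g
diced onion: 4/3 cup × 7/2 × 160 g/cup ≈ 747 g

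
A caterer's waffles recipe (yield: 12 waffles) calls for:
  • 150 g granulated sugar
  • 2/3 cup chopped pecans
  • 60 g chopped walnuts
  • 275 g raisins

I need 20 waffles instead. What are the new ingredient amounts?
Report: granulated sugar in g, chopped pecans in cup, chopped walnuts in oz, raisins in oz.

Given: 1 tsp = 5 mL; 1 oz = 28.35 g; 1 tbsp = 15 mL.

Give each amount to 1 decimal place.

granulated sugar: 250.0 g; chopped pecans: 1.1 cup; chopped walnuts: 3.5 oz; raisins: 16.2 oz

Scaling factor: 20/12 = 5/3.
granulated sugar: 150 g × 5/3 = 250.0 g
chopped pecans: 2/3 cup × 5/3 ≈ 1.1 cup
chopped walnuts: 60 g × 5/3 ÷ 28.35 g/oz ≈ 3.5 oz
raisins: 275 g × 5/3 ÷ 28.35 g/oz ≈ 16.2 oz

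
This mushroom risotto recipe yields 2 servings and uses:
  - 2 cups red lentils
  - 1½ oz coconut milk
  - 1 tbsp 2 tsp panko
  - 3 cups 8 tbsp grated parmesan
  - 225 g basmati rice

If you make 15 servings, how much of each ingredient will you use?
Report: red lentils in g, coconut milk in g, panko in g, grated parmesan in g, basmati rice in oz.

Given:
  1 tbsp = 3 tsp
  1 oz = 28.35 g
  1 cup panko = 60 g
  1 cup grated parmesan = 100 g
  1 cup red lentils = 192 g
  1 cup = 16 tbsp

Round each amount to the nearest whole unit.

Scaling factor: 15/2 = 7.5.
red lentils: 2 cup × 15/2 × 192 g/cup = 2880 g
coconut milk: 1.5 oz × 15/2 × 28.35 g/oz ≈ 319 g
panko: (1 tbsp + 2 tsp = 5/3 tbsp) × 15/2 ÷ 16 tbsp/cup × 60 g/cup ≈ 47 g
grated parmesan: (3 cup + 8 tbsp = 3.5 cup) × 15/2 × 100 g/cup = 2625 g
basmati rice: 225 g × 15/2 ÷ 28.35 g/oz ≈ 60 oz

red lentils: 2880 g; coconut milk: 319 g; panko: 47 g; grated parmesan: 2625 g; basmati rice: 60 oz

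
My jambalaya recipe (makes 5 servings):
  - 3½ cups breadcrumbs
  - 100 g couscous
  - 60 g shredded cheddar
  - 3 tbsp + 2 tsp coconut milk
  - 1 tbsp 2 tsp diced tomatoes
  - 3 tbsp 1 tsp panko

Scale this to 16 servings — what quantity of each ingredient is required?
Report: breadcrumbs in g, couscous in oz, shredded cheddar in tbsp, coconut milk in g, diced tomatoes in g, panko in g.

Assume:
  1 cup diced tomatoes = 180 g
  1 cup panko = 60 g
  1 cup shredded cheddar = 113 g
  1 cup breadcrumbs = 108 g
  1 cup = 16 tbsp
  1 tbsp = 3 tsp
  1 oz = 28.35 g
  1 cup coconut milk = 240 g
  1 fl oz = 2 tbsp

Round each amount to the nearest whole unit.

breadcrumbs: 1210 g; couscous: 11 oz; shredded cheddar: 27 tbsp; coconut milk: 176 g; diced tomatoes: 60 g; panko: 40 g

Scaling factor: 16/5 = 3.2.
breadcrumbs: 3.5 cup × 16/5 × 108 g/cup ≈ 1210 g
couscous: 100 g × 16/5 ÷ 28.35 g/oz ≈ 11 oz
shredded cheddar: 60 g × 16/5 ÷ 113 g/cup × 16 tbsp/cup ≈ 27 tbsp
coconut milk: (3 tbsp + 2 tsp = 11/3 tbsp) × 16/5 ÷ 16 tbsp/cup × 240 g/cup = 176 g
diced tomatoes: (1 tbsp + 2 tsp = 5/3 tbsp) × 16/5 ÷ 16 tbsp/cup × 180 g/cup = 60 g
panko: (3 tbsp + 1 tsp = 10/3 tbsp) × 16/5 ÷ 16 tbsp/cup × 60 g/cup = 40 g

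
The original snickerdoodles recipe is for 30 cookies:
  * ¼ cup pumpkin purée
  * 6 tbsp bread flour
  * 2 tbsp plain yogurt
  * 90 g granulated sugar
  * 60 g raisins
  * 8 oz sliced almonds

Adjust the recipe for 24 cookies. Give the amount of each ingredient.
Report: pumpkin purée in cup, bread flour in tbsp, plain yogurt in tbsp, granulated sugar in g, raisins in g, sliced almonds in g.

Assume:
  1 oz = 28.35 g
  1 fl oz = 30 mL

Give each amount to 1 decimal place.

pumpkin purée: 0.2 cup; bread flour: 4.8 tbsp; plain yogurt: 1.6 tbsp; granulated sugar: 72.0 g; raisins: 48.0 g; sliced almonds: 181.4 g

Scaling factor: 24/30 = 4/5 = 0.8.
pumpkin purée: 0.25 cup × 4/5 = 0.2 cup
bread flour: 6 tbsp × 4/5 = 4.8 tbsp
plain yogurt: 2 tbsp × 4/5 = 1.6 tbsp
granulated sugar: 90 g × 4/5 = 72.0 g
raisins: 60 g × 4/5 = 48.0 g
sliced almonds: 8 oz × 4/5 × 28.35 g/oz ≈ 181.4 g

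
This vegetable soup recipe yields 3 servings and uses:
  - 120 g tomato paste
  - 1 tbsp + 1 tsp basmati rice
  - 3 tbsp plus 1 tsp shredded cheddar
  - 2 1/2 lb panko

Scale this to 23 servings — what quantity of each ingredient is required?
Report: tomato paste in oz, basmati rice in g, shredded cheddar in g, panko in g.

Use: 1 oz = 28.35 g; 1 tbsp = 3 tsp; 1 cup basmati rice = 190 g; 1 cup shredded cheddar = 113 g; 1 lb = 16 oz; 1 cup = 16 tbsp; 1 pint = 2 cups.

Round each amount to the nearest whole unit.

tomato paste: 32 oz; basmati rice: 121 g; shredded cheddar: 180 g; panko: 8694 g

Scaling factor: 23/3.
tomato paste: 120 g × 23/3 ÷ 28.35 g/oz ≈ 32 oz
basmati rice: (1 tbsp + 1 tsp = 4/3 tbsp) × 23/3 ÷ 16 tbsp/cup × 190 g/cup ≈ 121 g
shredded cheddar: (3 tbsp + 1 tsp = 10/3 tbsp) × 23/3 ÷ 16 tbsp/cup × 113 g/cup ≈ 180 g
panko: 2.5 lb × 23/3 × 16 oz/lb × 28.35 g/oz = 8694 g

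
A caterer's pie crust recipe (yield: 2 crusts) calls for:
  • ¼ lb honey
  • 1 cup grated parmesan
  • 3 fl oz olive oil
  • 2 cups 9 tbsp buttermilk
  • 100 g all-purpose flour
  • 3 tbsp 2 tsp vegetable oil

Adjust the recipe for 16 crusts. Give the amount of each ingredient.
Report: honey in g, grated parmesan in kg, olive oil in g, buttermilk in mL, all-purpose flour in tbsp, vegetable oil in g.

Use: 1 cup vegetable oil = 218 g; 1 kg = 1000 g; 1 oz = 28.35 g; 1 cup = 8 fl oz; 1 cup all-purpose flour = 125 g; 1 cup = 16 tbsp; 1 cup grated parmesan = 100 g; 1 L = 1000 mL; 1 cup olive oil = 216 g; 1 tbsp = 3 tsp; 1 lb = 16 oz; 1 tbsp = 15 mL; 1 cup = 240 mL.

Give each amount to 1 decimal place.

Scaling factor: 16/2 = 8.
honey: 0.25 lb × 8 × 16 oz/lb × 28.35 g/oz = 907.2 g
grated parmesan: 1 cup × 8 × 100 g/cup ÷ 1000 g/kg = 0.8 kg
olive oil: 3 fl oz × 8 ÷ 8 fl oz/cup × 216 g/cup = 648.0 g
buttermilk: (2 cup + 9 tbsp = 2.5625 cup) × 8 × 240 mL/cup = 4920.0 mL
all-purpose flour: 100 g × 8 ÷ 125 g/cup × 16 tbsp/cup = 102.4 tbsp
vegetable oil: (3 tbsp + 2 tsp = 11/3 tbsp) × 8 ÷ 16 tbsp/cup × 218 g/cup ≈ 399.7 g

honey: 907.2 g; grated parmesan: 0.8 kg; olive oil: 648.0 g; buttermilk: 4920.0 mL; all-purpose flour: 102.4 tbsp; vegetable oil: 399.7 g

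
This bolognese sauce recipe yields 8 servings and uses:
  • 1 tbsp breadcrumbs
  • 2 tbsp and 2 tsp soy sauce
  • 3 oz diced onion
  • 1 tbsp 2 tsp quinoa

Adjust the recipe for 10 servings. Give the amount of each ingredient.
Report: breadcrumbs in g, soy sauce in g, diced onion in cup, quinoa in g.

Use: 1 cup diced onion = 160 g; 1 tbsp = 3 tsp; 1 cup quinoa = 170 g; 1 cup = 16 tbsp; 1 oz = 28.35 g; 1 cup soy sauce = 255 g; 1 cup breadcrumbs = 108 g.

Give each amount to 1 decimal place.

breadcrumbs: 8.4 g; soy sauce: 53.1 g; diced onion: 0.7 cup; quinoa: 22.1 g

Scaling factor: 10/8 = 5/4 = 1.25.
breadcrumbs: 1 tbsp × 5/4 ÷ 16 tbsp/cup × 108 g/cup ≈ 8.4 g
soy sauce: (2 tbsp + 2 tsp = 8/3 tbsp) × 5/4 ÷ 16 tbsp/cup × 255 g/cup ≈ 53.1 g
diced onion: 3 oz × 5/4 × 28.35 g/oz ÷ 160 g/cup ≈ 0.7 cup
quinoa: (1 tbsp + 2 tsp = 5/3 tbsp) × 5/4 ÷ 16 tbsp/cup × 170 g/cup ≈ 22.1 g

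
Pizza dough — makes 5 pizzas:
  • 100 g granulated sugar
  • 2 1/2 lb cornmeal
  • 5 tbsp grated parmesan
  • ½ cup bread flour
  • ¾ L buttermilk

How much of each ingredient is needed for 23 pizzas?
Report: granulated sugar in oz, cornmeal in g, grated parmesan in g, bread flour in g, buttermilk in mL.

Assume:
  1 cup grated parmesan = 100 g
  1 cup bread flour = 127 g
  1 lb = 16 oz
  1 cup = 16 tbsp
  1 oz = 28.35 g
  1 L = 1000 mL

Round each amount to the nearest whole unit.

granulated sugar: 16 oz; cornmeal: 5216 g; grated parmesan: 144 g; bread flour: 292 g; buttermilk: 3450 mL

Scaling factor: 23/5 = 4.6.
granulated sugar: 100 g × 23/5 ÷ 28.35 g/oz ≈ 16 oz
cornmeal: 2.5 lb × 23/5 × 16 oz/lb × 28.35 g/oz ≈ 5216 g
grated parmesan: 5 tbsp × 23/5 ÷ 16 tbsp/cup × 100 g/cup ≈ 144 g
bread flour: 0.5 cup × 23/5 × 127 g/cup ≈ 292 g
buttermilk: 0.75 L × 23/5 × 1000 mL/L = 3450 mL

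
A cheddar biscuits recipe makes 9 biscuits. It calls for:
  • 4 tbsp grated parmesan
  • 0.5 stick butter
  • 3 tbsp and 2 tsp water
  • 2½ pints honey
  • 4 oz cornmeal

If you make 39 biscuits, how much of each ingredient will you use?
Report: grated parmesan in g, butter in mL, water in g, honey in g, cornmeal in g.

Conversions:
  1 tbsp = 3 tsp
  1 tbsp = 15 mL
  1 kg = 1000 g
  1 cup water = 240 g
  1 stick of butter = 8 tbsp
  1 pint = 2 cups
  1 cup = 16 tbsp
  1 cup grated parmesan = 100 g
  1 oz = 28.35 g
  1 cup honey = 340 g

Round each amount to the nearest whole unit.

Scaling factor: 39/9 = 13/3.
grated parmesan: 4 tbsp × 13/3 ÷ 16 tbsp/cup × 100 g/cup ≈ 108 g
butter: 0.5 stick × 13/3 × 8 tbsp/stick × 15 mL/tbsp = 260 mL
water: (3 tbsp + 2 tsp = 11/3 tbsp) × 13/3 ÷ 16 tbsp/cup × 240 g/cup ≈ 238 g
honey: 2.5 pint × 13/3 × 2 cup/pint × 340 g/cup ≈ 7367 g
cornmeal: 4 oz × 13/3 × 28.35 g/oz ≈ 491 g

grated parmesan: 108 g; butter: 260 mL; water: 238 g; honey: 7367 g; cornmeal: 491 g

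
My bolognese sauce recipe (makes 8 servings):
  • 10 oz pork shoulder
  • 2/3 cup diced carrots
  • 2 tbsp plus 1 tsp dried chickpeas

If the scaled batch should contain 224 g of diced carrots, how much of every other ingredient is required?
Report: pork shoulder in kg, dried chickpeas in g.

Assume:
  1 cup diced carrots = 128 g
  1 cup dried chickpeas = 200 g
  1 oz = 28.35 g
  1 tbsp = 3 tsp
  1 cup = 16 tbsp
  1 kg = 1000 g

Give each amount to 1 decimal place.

pork shoulder: 0.7 kg; dried chickpeas: 76.6 g

The original recipe has 256/3 g of diced carrots, so the scaling factor is 224 ÷ 256/3 = 21/8 = 2.625.
pork shoulder: 10 oz × 21/8 × 28.35 g/oz ÷ 1000 g/kg ≈ 0.7 kg
dried chickpeas: (2 tbsp + 1 tsp = 7/3 tbsp) × 21/8 ÷ 16 tbsp/cup × 200 g/cup ≈ 76.6 g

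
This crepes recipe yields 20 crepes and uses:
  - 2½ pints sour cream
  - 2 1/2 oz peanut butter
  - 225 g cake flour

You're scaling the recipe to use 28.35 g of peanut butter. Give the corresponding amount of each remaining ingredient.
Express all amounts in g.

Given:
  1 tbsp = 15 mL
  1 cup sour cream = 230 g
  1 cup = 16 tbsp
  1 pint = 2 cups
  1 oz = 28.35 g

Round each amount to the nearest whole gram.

The original recipe has 70.875 g of peanut butter, so the scaling factor is 28.35 ÷ 70.875 = 2/5 = 0.4.
sour cream: 2.5 pint × 2/5 × 2 cup/pint × 230 g/cup = 460 g
cake flour: 225 g × 2/5 = 90 g

sour cream: 460 g; cake flour: 90 g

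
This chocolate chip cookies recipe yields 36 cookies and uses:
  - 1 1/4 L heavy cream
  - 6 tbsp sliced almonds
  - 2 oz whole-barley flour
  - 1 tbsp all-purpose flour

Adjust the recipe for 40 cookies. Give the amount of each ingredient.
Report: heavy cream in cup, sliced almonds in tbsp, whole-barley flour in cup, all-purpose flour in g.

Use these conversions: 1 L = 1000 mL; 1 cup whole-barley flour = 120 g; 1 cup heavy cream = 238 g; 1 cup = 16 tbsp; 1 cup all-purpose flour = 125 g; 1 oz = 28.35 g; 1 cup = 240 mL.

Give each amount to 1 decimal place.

Scaling factor: 40/36 = 10/9.
heavy cream: 1.25 L × 10/9 × 1000 mL/L ÷ 240 mL/cup ≈ 5.8 cup
sliced almonds: 6 tbsp × 10/9 ≈ 6.7 tbsp
whole-barley flour: 2 oz × 10/9 × 28.35 g/oz ÷ 120 g/cup ≈ 0.5 cup
all-purpose flour: 1 tbsp × 10/9 ÷ 16 tbsp/cup × 125 g/cup ≈ 8.7 g

heavy cream: 5.8 cup; sliced almonds: 6.7 tbsp; whole-barley flour: 0.5 cup; all-purpose flour: 8.7 g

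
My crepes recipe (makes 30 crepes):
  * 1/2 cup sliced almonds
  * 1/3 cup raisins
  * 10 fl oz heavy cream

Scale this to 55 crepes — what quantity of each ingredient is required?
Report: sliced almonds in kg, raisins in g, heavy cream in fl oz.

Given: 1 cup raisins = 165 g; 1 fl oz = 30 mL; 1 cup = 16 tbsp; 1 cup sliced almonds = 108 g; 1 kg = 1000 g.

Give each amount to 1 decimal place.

Scaling factor: 55/30 = 11/6.
sliced almonds: 0.5 cup × 11/6 × 108 g/cup ÷ 1000 g/kg ≈ 0.1 kg
raisins: 1/3 cup × 11/6 × 165 g/cup ≈ 100.8 g
heavy cream: 10 fl oz × 11/6 ≈ 18.3 fl oz

sliced almonds: 0.1 kg; raisins: 100.8 g; heavy cream: 18.3 fl oz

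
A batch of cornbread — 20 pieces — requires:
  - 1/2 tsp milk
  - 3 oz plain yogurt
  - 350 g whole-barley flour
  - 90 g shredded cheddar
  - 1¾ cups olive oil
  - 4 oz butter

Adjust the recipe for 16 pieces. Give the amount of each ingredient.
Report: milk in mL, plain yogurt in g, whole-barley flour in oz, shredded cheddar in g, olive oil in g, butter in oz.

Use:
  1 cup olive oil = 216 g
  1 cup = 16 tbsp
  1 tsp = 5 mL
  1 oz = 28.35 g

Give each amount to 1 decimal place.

Scaling factor: 16/20 = 4/5 = 0.8.
milk: 0.5 tsp × 4/5 × 5 mL/tsp = 2.0 mL
plain yogurt: 3 oz × 4/5 × 28.35 g/oz ≈ 68.0 g
whole-barley flour: 350 g × 4/5 ÷ 28.35 g/oz ≈ 9.9 oz
shredded cheddar: 90 g × 4/5 = 72.0 g
olive oil: 1.75 cup × 4/5 × 216 g/cup = 302.4 g
butter: 4 oz × 4/5 = 3.2 oz

milk: 2.0 mL; plain yogurt: 68.0 g; whole-barley flour: 9.9 oz; shredded cheddar: 72.0 g; olive oil: 302.4 g; butter: 3.2 oz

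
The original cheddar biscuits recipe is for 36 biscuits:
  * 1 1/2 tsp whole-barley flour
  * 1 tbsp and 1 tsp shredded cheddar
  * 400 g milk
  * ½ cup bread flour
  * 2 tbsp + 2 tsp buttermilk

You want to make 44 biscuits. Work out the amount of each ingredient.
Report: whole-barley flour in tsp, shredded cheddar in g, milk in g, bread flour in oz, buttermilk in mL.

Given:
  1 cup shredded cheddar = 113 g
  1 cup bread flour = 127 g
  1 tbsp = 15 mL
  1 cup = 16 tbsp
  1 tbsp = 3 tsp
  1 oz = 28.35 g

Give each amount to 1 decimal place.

whole-barley flour: 1.8 tsp; shredded cheddar: 11.5 g; milk: 488.9 g; bread flour: 2.7 oz; buttermilk: 48.9 mL

Scaling factor: 44/36 = 11/9.
whole-barley flour: 1.5 tsp × 11/9 ≈ 1.8 tsp
shredded cheddar: (1 tbsp + 1 tsp = 4/3 tbsp) × 11/9 ÷ 16 tbsp/cup × 113 g/cup ≈ 11.5 g
milk: 400 g × 11/9 ≈ 488.9 g
bread flour: 0.5 cup × 11/9 × 127 g/cup ÷ 28.35 g/oz ≈ 2.7 oz
buttermilk: (2 tbsp + 2 tsp = 8/3 tbsp) × 11/9 × 15 mL/tbsp ≈ 48.9 mL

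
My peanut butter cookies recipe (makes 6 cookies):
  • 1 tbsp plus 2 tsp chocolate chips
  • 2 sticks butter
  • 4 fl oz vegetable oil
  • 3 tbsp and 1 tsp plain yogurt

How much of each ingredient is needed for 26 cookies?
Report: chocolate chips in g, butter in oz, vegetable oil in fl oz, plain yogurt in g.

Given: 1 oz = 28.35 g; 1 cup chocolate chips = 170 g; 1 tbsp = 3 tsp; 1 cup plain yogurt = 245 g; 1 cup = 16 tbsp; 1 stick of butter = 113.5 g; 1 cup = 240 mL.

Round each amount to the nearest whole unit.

Scaling factor: 26/6 = 13/3.
chocolate chips: (1 tbsp + 2 tsp = 5/3 tbsp) × 13/3 ÷ 16 tbsp/cup × 170 g/cup ≈ 77 g
butter: 2 stick × 13/3 × 113.5 g/stick ÷ 28.35 g/oz ≈ 35 oz
vegetable oil: 4 fl oz × 13/3 ≈ 17 fl oz
plain yogurt: (3 tbsp + 1 tsp = 10/3 tbsp) × 13/3 ÷ 16 tbsp/cup × 245 g/cup ≈ 221 g

chocolate chips: 77 g; butter: 35 oz; vegetable oil: 17 fl oz; plain yogurt: 221 g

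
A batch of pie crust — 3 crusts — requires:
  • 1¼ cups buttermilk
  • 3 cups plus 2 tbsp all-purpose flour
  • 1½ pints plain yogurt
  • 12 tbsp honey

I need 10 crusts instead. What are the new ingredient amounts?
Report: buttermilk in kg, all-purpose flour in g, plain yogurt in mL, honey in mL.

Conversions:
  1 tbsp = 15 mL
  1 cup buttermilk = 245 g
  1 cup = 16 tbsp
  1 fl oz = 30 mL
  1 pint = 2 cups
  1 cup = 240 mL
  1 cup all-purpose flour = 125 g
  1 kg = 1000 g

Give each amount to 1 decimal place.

buttermilk: 1.0 kg; all-purpose flour: 1302.1 g; plain yogurt: 2400.0 mL; honey: 600.0 mL

Scaling factor: 10/3.
buttermilk: 1.25 cup × 10/3 × 245 g/cup ÷ 1000 g/kg ≈ 1.0 kg
all-purpose flour: (3 cup + 2 tbsp = 3.125 cup) × 10/3 × 125 g/cup ≈ 1302.1 g
plain yogurt: 1.5 pint × 10/3 × 2 cup/pint × 240 mL/cup = 2400.0 mL
honey: 12 tbsp × 10/3 × 15 mL/tbsp = 600.0 mL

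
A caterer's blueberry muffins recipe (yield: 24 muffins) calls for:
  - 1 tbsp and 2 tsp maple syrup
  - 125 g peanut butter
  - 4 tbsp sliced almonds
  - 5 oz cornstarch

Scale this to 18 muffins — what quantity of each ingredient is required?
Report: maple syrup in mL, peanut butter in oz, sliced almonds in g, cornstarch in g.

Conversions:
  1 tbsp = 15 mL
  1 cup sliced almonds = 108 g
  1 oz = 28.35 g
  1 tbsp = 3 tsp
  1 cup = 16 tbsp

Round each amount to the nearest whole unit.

Scaling factor: 18/24 = 3/4 = 0.75.
maple syrup: (1 tbsp + 2 tsp = 5/3 tbsp) × 3/4 × 15 mL/tbsp ≈ 19 mL
peanut butter: 125 g × 3/4 ÷ 28.35 g/oz ≈ 3 oz
sliced almonds: 4 tbsp × 3/4 ÷ 16 tbsp/cup × 108 g/cup ≈ 20 g
cornstarch: 5 oz × 3/4 × 28.35 g/oz ≈ 106 g

maple syrup: 19 mL; peanut butter: 3 oz; sliced almonds: 20 g; cornstarch: 106 g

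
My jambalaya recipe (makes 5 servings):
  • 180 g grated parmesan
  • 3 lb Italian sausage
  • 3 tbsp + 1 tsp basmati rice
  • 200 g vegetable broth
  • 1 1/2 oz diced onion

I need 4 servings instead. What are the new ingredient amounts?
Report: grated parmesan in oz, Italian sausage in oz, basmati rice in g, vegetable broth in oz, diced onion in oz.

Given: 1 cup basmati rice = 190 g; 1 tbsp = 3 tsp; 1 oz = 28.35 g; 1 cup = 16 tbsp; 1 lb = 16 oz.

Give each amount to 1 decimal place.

grated parmesan: 5.1 oz; Italian sausage: 38.4 oz; basmati rice: 31.7 g; vegetable broth: 5.6 oz; diced onion: 1.2 oz

Scaling factor: 4/5 = 0.8.
grated parmesan: 180 g × 4/5 ÷ 28.35 g/oz ≈ 5.1 oz
Italian sausage: 3 lb × 4/5 × 16 oz/lb = 38.4 oz
basmati rice: (3 tbsp + 1 tsp = 10/3 tbsp) × 4/5 ÷ 16 tbsp/cup × 190 g/cup ≈ 31.7 g
vegetable broth: 200 g × 4/5 ÷ 28.35 g/oz ≈ 5.6 oz
diced onion: 1.5 oz × 4/5 = 1.2 oz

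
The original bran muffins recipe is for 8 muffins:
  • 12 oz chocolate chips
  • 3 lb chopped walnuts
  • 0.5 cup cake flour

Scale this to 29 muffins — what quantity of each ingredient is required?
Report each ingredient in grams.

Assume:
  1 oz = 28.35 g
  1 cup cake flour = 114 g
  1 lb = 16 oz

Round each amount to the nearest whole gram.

Scaling factor: 29/8 = 3.625.
chocolate chips: 12 oz × 29/8 × 28.35 g/oz ≈ 1233 g
chopped walnuts: 3 lb × 29/8 × 16 oz/lb × 28.35 g/oz ≈ 4933 g
cake flour: 0.5 cup × 29/8 × 114 g/cup ≈ 207 g

chocolate chips: 1233 g; chopped walnuts: 4933 g; cake flour: 207 g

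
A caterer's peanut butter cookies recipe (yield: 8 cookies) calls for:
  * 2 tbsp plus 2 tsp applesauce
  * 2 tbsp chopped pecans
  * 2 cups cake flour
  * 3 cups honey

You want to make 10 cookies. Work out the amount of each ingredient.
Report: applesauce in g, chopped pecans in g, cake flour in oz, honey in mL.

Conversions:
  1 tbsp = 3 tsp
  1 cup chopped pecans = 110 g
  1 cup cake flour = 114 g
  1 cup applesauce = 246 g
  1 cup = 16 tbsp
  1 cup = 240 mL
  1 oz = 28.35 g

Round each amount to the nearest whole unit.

Scaling factor: 10/8 = 5/4 = 1.25.
applesauce: (2 tbsp + 2 tsp = 8/3 tbsp) × 5/4 ÷ 16 tbsp/cup × 246 g/cup ≈ 51 g
chopped pecans: 2 tbsp × 5/4 ÷ 16 tbsp/cup × 110 g/cup ≈ 17 g
cake flour: 2 cup × 5/4 × 114 g/cup ÷ 28.35 g/oz ≈ 10 oz
honey: 3 cup × 5/4 × 240 mL/cup = 900 mL

applesauce: 51 g; chopped pecans: 17 g; cake flour: 10 oz; honey: 900 mL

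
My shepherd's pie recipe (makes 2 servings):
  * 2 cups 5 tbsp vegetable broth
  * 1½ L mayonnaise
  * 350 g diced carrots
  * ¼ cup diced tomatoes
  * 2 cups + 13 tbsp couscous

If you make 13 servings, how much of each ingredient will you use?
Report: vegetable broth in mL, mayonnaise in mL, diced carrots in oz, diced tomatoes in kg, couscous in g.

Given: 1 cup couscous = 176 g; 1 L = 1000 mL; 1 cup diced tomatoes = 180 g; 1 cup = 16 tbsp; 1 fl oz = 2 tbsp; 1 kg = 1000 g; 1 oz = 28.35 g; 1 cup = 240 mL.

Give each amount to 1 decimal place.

vegetable broth: 3607.5 mL; mayonnaise: 9750.0 mL; diced carrots: 80.2 oz; diced tomatoes: 0.3 kg; couscous: 3217.5 g

Scaling factor: 13/2 = 6.5.
vegetable broth: (2 cup + 5 tbsp = 2.3125 cup) × 13/2 × 240 mL/cup = 3607.5 mL
mayonnaise: 1.5 L × 13/2 × 1000 mL/L = 9750.0 mL
diced carrots: 350 g × 13/2 ÷ 28.35 g/oz ≈ 80.2 oz
diced tomatoes: 0.25 cup × 13/2 × 180 g/cup ÷ 1000 g/kg ≈ 0.3 kg
couscous: (2 cup + 13 tbsp = 2.8125 cup) × 13/2 × 176 g/cup = 3217.5 g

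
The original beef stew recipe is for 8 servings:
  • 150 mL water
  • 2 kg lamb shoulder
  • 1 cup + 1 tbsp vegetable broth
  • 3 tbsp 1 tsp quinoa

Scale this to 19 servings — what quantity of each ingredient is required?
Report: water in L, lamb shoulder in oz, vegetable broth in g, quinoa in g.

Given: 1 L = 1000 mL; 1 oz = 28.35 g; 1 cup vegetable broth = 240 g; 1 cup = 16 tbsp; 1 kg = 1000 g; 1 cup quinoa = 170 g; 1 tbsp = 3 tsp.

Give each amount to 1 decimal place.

Scaling factor: 19/8 = 2.375.
water: 150 mL × 19/8 ÷ 1000 mL/L ≈ 0.4 L
lamb shoulder: 2 kg × 19/8 × 1000 g/kg ÷ 28.35 g/oz ≈ 167.5 oz
vegetable broth: (1 cup + 1 tbsp = 1.0625 cup) × 19/8 × 240 g/cup ≈ 605.6 g
quinoa: (3 tbsp + 1 tsp = 10/3 tbsp) × 19/8 ÷ 16 tbsp/cup × 170 g/cup ≈ 84.1 g

water: 0.4 L; lamb shoulder: 167.5 oz; vegetable broth: 605.6 g; quinoa: 84.1 g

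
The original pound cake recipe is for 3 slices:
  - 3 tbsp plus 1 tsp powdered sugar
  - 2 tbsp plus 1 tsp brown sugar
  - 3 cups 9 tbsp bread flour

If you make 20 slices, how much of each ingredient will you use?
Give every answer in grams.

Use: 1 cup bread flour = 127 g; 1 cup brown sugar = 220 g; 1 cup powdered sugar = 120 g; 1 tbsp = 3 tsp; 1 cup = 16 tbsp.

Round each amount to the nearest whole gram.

Scaling factor: 20/3.
powdered sugar: (3 tbsp + 1 tsp = 10/3 tbsp) × 20/3 ÷ 16 tbsp/cup × 120 g/cup ≈ 167 g
brown sugar: (2 tbsp + 1 tsp = 7/3 tbsp) × 20/3 ÷ 16 tbsp/cup × 220 g/cup ≈ 214 g
bread flour: (3 cup + 9 tbsp = 3.5625 cup) × 20/3 × 127 g/cup ≈ 3016 g

powdered sugar: 167 g; brown sugar: 214 g; bread flour: 3016 g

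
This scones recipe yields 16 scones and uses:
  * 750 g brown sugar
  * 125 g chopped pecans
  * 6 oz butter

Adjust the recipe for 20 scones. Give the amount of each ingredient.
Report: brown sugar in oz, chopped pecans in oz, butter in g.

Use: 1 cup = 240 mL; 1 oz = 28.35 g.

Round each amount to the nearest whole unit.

Scaling factor: 20/16 = 5/4 = 1.25.
brown sugar: 750 g × 5/4 ÷ 28.35 g/oz ≈ 33 oz
chopped pecans: 125 g × 5/4 ÷ 28.35 g/oz ≈ 6 oz
butter: 6 oz × 5/4 × 28.35 g/oz ≈ 213 g

brown sugar: 33 oz; chopped pecans: 6 oz; butter: 213 g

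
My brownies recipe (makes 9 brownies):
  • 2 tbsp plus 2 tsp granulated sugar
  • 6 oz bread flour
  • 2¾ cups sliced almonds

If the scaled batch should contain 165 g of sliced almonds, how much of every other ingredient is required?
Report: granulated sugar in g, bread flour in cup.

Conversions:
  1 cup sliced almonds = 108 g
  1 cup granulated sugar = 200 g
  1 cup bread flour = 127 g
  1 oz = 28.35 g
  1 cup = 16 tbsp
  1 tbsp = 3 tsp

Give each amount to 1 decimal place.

The original recipe has 297 g of sliced almonds, so the scaling factor is 165 ÷ 297 = 5/9.
granulated sugar: (2 tbsp + 2 tsp = 8/3 tbsp) × 5/9 ÷ 16 tbsp/cup × 200 g/cup ≈ 18.5 g
bread flour: 6 oz × 5/9 × 28.35 g/oz ÷ 127 g/cup ≈ 0.7 cup

granulated sugar: 18.5 g; bread flour: 0.7 cup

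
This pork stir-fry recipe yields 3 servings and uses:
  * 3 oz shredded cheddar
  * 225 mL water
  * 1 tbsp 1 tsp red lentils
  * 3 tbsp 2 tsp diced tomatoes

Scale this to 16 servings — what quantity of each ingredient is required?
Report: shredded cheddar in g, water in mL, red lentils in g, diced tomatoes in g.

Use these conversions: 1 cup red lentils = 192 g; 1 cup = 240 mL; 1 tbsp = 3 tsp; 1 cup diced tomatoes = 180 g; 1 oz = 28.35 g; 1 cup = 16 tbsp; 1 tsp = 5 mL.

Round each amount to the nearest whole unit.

shredded cheddar: 454 g; water: 1200 mL; red lentils: 85 g; diced tomatoes: 220 g

Scaling factor: 16/3.
shredded cheddar: 3 oz × 16/3 × 28.35 g/oz ≈ 454 g
water: 225 mL × 16/3 = 1200 mL
red lentils: (1 tbsp + 1 tsp = 4/3 tbsp) × 16/3 ÷ 16 tbsp/cup × 192 g/cup ≈ 85 g
diced tomatoes: (3 tbsp + 2 tsp = 11/3 tbsp) × 16/3 ÷ 16 tbsp/cup × 180 g/cup = 220 g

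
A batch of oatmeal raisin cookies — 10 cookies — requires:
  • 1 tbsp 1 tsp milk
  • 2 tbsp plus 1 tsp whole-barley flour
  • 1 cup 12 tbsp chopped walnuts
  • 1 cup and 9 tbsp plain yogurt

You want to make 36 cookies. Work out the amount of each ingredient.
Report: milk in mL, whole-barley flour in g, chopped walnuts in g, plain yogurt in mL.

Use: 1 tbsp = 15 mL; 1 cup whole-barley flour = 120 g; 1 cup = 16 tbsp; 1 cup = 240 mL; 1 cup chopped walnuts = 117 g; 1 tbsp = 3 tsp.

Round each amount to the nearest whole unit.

Scaling factor: 36/10 = 18/5 = 3.6.
milk: (1 tbsp + 1 tsp = 4/3 tbsp) × 18/5 × 15 mL/tbsp = 72 mL
whole-barley flour: (2 tbsp + 1 tsp = 7/3 tbsp) × 18/5 ÷ 16 tbsp/cup × 120 g/cup = 63 g
chopped walnuts: (1 cup + 12 tbsp = 1.75 cup) × 18/5 × 117 g/cup ≈ 737 g
plain yogurt: (1 cup + 9 tbsp = 1.5625 cup) × 18/5 × 240 mL/cup = 1350 mL

milk: 72 mL; whole-barley flour: 63 g; chopped walnuts: 737 g; plain yogurt: 1350 mL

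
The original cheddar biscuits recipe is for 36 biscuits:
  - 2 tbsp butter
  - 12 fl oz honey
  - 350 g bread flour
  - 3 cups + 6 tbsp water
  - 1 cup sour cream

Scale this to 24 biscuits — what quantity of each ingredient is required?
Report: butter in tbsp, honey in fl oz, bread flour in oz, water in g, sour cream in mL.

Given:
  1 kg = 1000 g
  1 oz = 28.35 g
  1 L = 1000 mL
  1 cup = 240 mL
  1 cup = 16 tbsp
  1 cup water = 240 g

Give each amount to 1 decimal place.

butter: 1.3 tbsp; honey: 8.0 fl oz; bread flour: 8.2 oz; water: 540.0 g; sour cream: 160.0 mL

Scaling factor: 24/36 = 2/3.
butter: 2 tbsp × 2/3 ≈ 1.3 tbsp
honey: 12 fl oz × 2/3 = 8.0 fl oz
bread flour: 350 g × 2/3 ÷ 28.35 g/oz ≈ 8.2 oz
water: (3 cup + 6 tbsp = 3.375 cup) × 2/3 × 240 g/cup = 540.0 g
sour cream: 1 cup × 2/3 × 240 mL/cup = 160.0 mL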